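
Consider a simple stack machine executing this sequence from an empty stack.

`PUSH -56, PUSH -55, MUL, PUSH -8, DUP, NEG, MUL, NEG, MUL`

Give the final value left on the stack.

197120

PUSH -56 -> [-56]
PUSH -55 -> [-56, -55]
MUL      -> [3080]
PUSH -8  -> [3080, -8]
DUP      -> [3080, -8, -8]
NEG      -> [3080, -8, 8]
MUL      -> [3080, -64]
NEG      -> [3080, 64]
MUL      -> [197120]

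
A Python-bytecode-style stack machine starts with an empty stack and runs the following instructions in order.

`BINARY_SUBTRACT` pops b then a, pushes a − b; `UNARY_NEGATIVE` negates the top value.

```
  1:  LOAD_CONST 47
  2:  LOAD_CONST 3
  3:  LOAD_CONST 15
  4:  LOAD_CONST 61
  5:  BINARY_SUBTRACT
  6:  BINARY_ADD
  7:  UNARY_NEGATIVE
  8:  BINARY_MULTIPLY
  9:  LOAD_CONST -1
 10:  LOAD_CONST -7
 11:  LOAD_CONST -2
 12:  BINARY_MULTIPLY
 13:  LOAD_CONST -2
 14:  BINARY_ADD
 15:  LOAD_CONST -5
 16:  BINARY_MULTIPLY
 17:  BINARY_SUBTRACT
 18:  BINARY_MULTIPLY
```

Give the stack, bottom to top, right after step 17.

LOAD_CONST 47   -> 47
LOAD_CONST 3    -> 47 3
LOAD_CONST 15   -> 47 3 15
LOAD_CONST 61   -> 47 3 15 61
BINARY_SUBTRACT -> 47 3 -46
BINARY_ADD      -> 47 -43
UNARY_NEGATIVE  -> 47 43
BINARY_MULTIPLY -> 2021
LOAD_CONST -1   -> 2021 -1
LOAD_CONST -7   -> 2021 -1 -7
LOAD_CONST -2   -> 2021 -1 -7 -2
BINARY_MULTIPLY -> 2021 -1 14
LOAD_CONST -2   -> 2021 -1 14 -2
BINARY_ADD      -> 2021 -1 12
LOAD_CONST -5   -> 2021 -1 12 -5
BINARY_MULTIPLY -> 2021 -1 -60
BINARY_SUBTRACT -> 2021 59

[2021, 59]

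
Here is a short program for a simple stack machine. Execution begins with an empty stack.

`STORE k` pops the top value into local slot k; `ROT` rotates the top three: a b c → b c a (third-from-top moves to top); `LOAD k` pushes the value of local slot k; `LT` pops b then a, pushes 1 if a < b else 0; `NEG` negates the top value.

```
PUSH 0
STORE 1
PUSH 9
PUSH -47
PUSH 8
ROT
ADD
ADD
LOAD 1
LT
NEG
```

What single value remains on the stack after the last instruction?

-1

PUSH 0   : 0
STORE 1  : (empty)
PUSH 9   : 9
PUSH -47 : 9 -47
PUSH 8   : 9 -47 8
ROT      : -47 8 9
ADD      : -47 17
ADD      : -30
LOAD 1   : -30 0
LT       : 1
NEG      : -1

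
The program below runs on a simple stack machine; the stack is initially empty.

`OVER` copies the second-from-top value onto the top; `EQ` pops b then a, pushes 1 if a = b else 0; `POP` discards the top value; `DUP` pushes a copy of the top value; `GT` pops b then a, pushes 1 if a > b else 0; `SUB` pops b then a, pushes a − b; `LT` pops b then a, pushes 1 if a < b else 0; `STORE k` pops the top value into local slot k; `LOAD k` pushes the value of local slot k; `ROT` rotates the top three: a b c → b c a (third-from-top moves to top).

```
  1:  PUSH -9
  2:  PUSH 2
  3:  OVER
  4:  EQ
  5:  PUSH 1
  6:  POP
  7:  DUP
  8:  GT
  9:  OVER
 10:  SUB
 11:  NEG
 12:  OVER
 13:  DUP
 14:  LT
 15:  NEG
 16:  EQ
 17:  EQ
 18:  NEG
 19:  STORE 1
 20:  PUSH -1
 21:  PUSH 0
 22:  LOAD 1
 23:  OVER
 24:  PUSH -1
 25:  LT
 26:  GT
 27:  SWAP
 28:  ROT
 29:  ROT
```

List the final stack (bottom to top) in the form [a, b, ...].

PUSH -9  [-9]
PUSH 2   [-9, 2]
OVER     [-9, 2, -9]
EQ       [-9, 0]
PUSH 1   [-9, 0, 1]
POP      [-9, 0]
DUP      [-9, 0, 0]
GT       [-9, 0]
OVER     [-9, 0, -9]
SUB      [-9, 9]
NEG      [-9, -9]
OVER     [-9, -9, -9]
DUP      [-9, -9, -9, -9]
LT       [-9, -9, 0]
NEG      [-9, -9, 0]
EQ       [-9, 0]
EQ       [0]
NEG      [0]
STORE 1  []
PUSH -1  [-1]
PUSH 0   [-1, 0]
LOAD 1   [-1, 0, 0]
OVER     [-1, 0, 0, 0]
PUSH -1  [-1, 0, 0, 0, -1]
LT       [-1, 0, 0, 0]
GT       [-1, 0, 0]
SWAP     [-1, 0, 0]
ROT      [0, 0, -1]
ROT      [0, -1, 0]

[0, -1, 0]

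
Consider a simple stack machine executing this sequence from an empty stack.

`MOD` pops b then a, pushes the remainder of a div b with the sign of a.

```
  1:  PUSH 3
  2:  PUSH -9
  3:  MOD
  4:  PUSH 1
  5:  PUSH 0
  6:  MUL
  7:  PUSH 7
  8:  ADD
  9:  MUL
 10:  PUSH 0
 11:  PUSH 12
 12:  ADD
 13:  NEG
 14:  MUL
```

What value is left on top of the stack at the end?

-252

PUSH 3  -> [3]
PUSH -9 -> [3, -9]
MOD     -> [3]
PUSH 1  -> [3, 1]
PUSH 0  -> [3, 1, 0]
MUL     -> [3, 0]
PUSH 7  -> [3, 0, 7]
ADD     -> [3, 7]
MUL     -> [21]
PUSH 0  -> [21, 0]
PUSH 12 -> [21, 0, 12]
ADD     -> [21, 12]
NEG     -> [21, -12]
MUL     -> [-252]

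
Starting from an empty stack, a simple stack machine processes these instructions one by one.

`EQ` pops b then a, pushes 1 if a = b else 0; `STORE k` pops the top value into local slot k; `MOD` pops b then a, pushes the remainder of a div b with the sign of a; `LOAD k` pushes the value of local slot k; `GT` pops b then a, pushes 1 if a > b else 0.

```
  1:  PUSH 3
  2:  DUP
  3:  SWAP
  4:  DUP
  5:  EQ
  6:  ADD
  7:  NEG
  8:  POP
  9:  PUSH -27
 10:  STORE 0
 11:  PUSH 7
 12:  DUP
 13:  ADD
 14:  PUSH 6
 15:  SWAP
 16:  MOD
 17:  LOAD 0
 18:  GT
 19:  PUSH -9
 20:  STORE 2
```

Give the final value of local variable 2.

-9

PUSH 3    3
DUP       3 3
SWAP      3 3
DUP       3 3 3
EQ        3 1
ADD       4
NEG       -4
POP       (empty)
PUSH -27  -27
STORE 0   (empty)
PUSH 7    7
DUP       7 7
ADD       14
PUSH 6    14 6
SWAP      6 14
MOD       6
LOAD 0    6 -27
GT        1
PUSH -9   1 -9
STORE 2   1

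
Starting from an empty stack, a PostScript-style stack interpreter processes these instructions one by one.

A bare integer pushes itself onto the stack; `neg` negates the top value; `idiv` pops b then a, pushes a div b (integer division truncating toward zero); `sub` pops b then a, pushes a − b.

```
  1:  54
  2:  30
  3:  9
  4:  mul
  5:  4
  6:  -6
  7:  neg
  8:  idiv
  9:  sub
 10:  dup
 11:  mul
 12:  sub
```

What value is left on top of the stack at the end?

-72846

54   → [54]
30   → [54, 30]
9    → [54, 30, 9]
mul  → [54, 270]
4    → [54, 270, 4]
-6   → [54, 270, 4, -6]
neg  → [54, 270, 4, 6]
idiv → [54, 270, 0]
sub  → [54, 270]
dup  → [54, 270, 270]
mul  → [54, 72900]
sub  → [-72846]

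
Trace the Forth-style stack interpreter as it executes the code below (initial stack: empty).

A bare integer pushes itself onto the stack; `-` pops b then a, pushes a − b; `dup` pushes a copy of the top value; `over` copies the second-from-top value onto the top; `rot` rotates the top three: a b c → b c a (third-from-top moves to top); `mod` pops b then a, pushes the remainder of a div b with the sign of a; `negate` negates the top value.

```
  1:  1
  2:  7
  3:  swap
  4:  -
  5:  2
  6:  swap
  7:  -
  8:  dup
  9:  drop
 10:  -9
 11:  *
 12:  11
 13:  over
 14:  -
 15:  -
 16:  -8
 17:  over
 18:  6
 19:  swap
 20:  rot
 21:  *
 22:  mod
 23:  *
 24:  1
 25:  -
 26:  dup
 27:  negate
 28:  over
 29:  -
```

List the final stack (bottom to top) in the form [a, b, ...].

[365, -730]

1       [1]
7       [1, 7]
swap    [7, 1]
-       [6]
2       [6, 2]
swap    [2, 6]
-       [-4]
dup     [-4, -4]
drop    [-4]
-9      [-4, -9]
*       [36]
11      [36, 11]
over    [36, 11, 36]
-       [36, -25]
-       [61]
-8      [61, -8]
over    [61, -8, 61]
6       [61, -8, 61, 6]
swap    [61, -8, 6, 61]
rot     [61, 6, 61, -8]
*       [61, 6, -488]
mod     [61, 6]
*       [366]
1       [366, 1]
-       [365]
dup     [365, 365]
negate  [365, -365]
over    [365, -365, 365]
-       [365, -730]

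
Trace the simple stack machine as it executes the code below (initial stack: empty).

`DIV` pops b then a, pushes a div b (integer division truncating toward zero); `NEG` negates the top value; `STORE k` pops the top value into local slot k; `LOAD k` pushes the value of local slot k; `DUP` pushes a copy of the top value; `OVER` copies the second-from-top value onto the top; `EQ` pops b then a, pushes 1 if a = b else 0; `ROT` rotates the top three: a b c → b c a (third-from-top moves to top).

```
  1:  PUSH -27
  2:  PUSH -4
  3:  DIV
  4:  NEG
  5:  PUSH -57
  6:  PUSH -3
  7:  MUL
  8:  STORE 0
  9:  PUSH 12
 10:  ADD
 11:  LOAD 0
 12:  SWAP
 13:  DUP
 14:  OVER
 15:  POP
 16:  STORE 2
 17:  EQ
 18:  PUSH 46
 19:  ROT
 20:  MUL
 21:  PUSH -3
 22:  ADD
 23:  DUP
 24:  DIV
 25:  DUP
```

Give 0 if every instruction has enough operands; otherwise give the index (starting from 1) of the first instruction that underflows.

PUSH -27 → [-27]
PUSH -4  → [-27, -4]
DIV      → [6]
NEG      → [-6]
PUSH -57 → [-6, -57]
PUSH -3  → [-6, -57, -3]
MUL      → [-6, 171]
STORE 0  → [-6]
PUSH 12  → [-6, 12]
ADD      → [6]
LOAD 0   → [6, 171]
SWAP     → [171, 6]
DUP      → [171, 6, 6]
OVER     → [171, 6, 6, 6]
POP      → [171, 6, 6]
STORE 2  → [171, 6]
EQ       → [0]
PUSH 46  → [0, 46]
ROT  — needs 3 operands, stack has 2 → underflow

19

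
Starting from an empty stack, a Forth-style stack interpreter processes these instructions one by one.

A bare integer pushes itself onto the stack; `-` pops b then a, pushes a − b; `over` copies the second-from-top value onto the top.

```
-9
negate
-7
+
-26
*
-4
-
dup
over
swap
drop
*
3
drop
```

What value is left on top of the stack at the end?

2304

-9      [-9]
negate  [9]
-7      [9, -7]
+       [2]
-26     [2, -26]
*       [-52]
-4      [-52, -4]
-       [-48]
dup     [-48, -48]
over    [-48, -48, -48]
swap    [-48, -48, -48]
drop    [-48, -48]
*       [2304]
3       [2304, 3]
drop    [2304]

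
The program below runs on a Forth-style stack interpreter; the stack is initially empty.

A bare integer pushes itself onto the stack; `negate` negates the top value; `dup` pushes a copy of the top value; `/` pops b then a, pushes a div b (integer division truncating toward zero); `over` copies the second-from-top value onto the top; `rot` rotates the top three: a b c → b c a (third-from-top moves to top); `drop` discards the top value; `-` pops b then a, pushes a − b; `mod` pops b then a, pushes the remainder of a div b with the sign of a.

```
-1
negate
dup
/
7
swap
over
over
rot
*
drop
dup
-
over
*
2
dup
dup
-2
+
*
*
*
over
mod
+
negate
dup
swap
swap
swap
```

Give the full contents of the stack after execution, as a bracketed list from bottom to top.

[-7, -7]

-1     → -1
negate → 1
dup    → 1 1
/      → 1
7      → 1 7
swap   → 7 1
over   → 7 1 7
over   → 7 1 7 1
rot    → 7 7 1 1
*      → 7 7 1
drop   → 7 7
dup    → 7 7 7
-      → 7 0
over   → 7 0 7
*      → 7 0
2      → 7 0 2
dup    → 7 0 2 2
dup    → 7 0 2 2 2
-2     → 7 0 2 2 2 -2
+      → 7 0 2 2 0
*      → 7 0 2 0
*      → 7 0 0
*      → 7 0
over   → 7 0 7
mod    → 7 0
+      → 7
negate → -7
dup    → -7 -7
swap   → -7 -7
swap   → -7 -7
swap   → -7 -7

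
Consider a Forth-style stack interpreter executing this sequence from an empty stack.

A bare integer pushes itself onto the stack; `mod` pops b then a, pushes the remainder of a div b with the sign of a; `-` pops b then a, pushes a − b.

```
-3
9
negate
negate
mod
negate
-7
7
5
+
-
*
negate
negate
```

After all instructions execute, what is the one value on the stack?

-57

-3     → [-3]
9      → [-3, 9]
negate → [-3, -9]
negate → [-3, 9]
mod    → [-3]
negate → [3]
-7     → [3, -7]
7      → [3, -7, 7]
5      → [3, -7, 7, 5]
+      → [3, -7, 12]
-      → [3, -19]
*      → [-57]
negate → [57]
negate → [-57]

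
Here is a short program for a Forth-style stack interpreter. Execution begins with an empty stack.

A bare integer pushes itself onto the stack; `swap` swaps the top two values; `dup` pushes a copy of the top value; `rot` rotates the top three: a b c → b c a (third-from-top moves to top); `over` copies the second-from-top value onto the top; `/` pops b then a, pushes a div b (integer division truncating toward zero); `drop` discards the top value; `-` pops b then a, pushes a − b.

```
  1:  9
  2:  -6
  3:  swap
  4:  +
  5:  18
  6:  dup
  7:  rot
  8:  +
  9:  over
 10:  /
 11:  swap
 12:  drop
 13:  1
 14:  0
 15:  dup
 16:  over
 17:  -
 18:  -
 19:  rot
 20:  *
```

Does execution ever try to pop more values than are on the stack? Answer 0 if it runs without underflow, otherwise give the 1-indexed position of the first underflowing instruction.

9    → [9]
-6   → [9, -6]
swap → [-6, 9]
+    → [3]
18   → [3, 18]
dup  → [3, 18, 18]
rot  → [18, 18, 3]
+    → [18, 21]
over → [18, 21, 18]
/    → [18, 1]
swap → [1, 18]
drop → [1]
1    → [1, 1]
0    → [1, 1, 0]
dup  → [1, 1, 0, 0]
over → [1, 1, 0, 0, 0]
-    → [1, 1, 0, 0]
-    → [1, 1, 0]
rot  → [1, 0, 1]
*    → [1, 0]

0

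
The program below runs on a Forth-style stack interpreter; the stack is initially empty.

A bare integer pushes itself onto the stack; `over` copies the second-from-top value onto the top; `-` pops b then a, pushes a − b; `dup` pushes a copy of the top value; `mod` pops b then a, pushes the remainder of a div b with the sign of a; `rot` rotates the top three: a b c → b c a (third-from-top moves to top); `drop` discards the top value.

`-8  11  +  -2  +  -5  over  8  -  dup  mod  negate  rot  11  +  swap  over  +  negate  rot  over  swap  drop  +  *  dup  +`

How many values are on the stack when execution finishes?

-8     : [-8]
11     : [-8, 11]
+      : [3]
-2     : [3, -2]
+      : [1]
-5     : [1, -5]
over   : [1, -5, 1]
8      : [1, -5, 1, 8]
-      : [1, -5, -7]
dup    : [1, -5, -7, -7]
mod    : [1, -5, 0]
negate : [1, -5, 0]
rot    : [-5, 0, 1]
11     : [-5, 0, 1, 11]
+      : [-5, 0, 12]
swap   : [-5, 12, 0]
over   : [-5, 12, 0, 12]
+      : [-5, 12, 12]
negate : [-5, 12, -12]
rot    : [12, -12, -5]
over   : [12, -12, -5, -12]
swap   : [12, -12, -12, -5]
drop   : [12, -12, -12]
+      : [12, -24]
*      : [-288]
dup    : [-288, -288]
+      : [-576]

1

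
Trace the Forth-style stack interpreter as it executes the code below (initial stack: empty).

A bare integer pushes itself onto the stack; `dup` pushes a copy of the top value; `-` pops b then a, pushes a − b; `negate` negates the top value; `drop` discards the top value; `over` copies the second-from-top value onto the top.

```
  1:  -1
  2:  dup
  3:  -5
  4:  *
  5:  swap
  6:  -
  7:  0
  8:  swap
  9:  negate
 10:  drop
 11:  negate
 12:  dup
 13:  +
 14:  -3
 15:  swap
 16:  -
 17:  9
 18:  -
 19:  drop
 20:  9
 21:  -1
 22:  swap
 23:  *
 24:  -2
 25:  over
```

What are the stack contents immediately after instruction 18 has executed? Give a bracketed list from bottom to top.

-1     → [-1]
dup    → [-1, -1]
-5     → [-1, -1, -5]
*      → [-1, 5]
swap   → [5, -1]
-      → [6]
0      → [6, 0]
swap   → [0, 6]
negate → [0, -6]
drop   → [0]
negate → [0]
dup    → [0, 0]
+      → [0]
-3     → [0, -3]
swap   → [-3, 0]
-      → [-3]
9      → [-3, 9]
-      → [-12]

[-12]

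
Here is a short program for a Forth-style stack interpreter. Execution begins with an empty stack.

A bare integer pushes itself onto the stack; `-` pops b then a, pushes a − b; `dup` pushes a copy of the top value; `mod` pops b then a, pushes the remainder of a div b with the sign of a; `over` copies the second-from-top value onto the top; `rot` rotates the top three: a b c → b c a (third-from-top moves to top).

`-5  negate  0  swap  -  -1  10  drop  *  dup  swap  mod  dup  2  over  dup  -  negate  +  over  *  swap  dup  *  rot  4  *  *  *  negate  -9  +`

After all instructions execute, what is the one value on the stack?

-9

-5      -5
negate  5
0       5 0
swap    0 5
-       -5
-1      -5 -1
10      -5 -1 10
drop    -5 -1
*       5
dup     5 5
swap    5 5
mod     0
dup     0 0
2       0 0 2
over    0 0 2 0
dup     0 0 2 0 0
-       0 0 2 0
negate  0 0 2 0
+       0 0 2
over    0 0 2 0
*       0 0 0
swap    0 0 0
dup     0 0 0 0
*       0 0 0
rot     0 0 0
4       0 0 0 4
*       0 0 0
*       0 0
*       0
negate  0
-9      0 -9
+       -9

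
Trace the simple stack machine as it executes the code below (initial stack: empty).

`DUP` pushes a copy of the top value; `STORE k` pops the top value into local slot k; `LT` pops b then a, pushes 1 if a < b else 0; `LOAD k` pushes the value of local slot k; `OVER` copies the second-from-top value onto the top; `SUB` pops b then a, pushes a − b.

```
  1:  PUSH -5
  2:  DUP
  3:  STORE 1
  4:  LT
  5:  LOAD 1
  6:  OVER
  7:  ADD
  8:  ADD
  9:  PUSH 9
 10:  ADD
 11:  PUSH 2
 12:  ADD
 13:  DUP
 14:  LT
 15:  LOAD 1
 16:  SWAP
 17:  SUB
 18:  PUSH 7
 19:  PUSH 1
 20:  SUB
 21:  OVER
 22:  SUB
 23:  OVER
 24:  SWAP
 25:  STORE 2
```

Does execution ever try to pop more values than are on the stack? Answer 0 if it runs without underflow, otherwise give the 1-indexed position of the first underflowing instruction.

PUSH -5 : -5
DUP     : -5 -5
STORE 1 : -5
LT  — needs 2 operands, stack has 1 → underflow

4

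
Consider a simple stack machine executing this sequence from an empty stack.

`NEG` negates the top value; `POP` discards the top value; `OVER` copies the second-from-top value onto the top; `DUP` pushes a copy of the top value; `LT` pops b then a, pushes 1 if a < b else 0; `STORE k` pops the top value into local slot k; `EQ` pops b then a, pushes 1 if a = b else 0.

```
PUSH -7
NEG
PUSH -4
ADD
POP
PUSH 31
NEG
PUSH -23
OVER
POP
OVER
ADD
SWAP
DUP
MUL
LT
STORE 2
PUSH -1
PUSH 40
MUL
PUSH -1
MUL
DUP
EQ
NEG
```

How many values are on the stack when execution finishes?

PUSH -7  → -7
NEG      → 7
PUSH -4  → 7 -4
ADD      → 3
POP      → (empty)
PUSH 31  → 31
NEG      → -31
PUSH -23 → -31 -23
OVER     → -31 -23 -31
POP      → -31 -23
OVER     → -31 -23 -31
ADD      → -31 -54
SWAP     → -54 -31
DUP      → -54 -31 -31
MUL      → -54 961
LT       → 1
STORE 2  → (empty)
PUSH -1  → -1
PUSH 40  → -1 40
MUL      → -40
PUSH -1  → -40 -1
MUL      → 40
DUP      → 40 40
EQ       → 1
NEG      → -1

1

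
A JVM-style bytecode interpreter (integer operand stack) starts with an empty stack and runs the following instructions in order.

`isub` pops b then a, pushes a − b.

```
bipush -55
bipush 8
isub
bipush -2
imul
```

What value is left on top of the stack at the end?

bipush -55 → -55
bipush 8   → -55 8
isub       → -63
bipush -2  → -63 -2
imul       → 126

126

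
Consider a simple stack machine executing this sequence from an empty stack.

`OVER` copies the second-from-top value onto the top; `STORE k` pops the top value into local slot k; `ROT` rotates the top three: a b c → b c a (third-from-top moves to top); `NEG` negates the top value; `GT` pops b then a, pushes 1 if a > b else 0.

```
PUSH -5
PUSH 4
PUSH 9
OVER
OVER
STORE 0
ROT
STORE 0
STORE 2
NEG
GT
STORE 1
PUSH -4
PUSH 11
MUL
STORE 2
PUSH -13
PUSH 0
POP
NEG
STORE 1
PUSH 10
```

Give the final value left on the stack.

PUSH -5  -> [-5]
PUSH 4   -> [-5, 4]
PUSH 9   -> [-5, 4, 9]
OVER     -> [-5, 4, 9, 4]
OVER     -> [-5, 4, 9, 4, 9]
STORE 0  -> [-5, 4, 9, 4]
ROT      -> [-5, 9, 4, 4]
STORE 0  -> [-5, 9, 4]
STORE 2  -> [-5, 9]
NEG      -> [-5, -9]
GT       -> [1]
STORE 1  -> []
PUSH -4  -> [-4]
PUSH 11  -> [-4, 11]
MUL      -> [-44]
STORE 2  -> []
PUSH -13 -> [-13]
PUSH 0   -> [-13, 0]
POP      -> [-13]
NEG      -> [13]
STORE 1  -> []
PUSH 10  -> [10]

10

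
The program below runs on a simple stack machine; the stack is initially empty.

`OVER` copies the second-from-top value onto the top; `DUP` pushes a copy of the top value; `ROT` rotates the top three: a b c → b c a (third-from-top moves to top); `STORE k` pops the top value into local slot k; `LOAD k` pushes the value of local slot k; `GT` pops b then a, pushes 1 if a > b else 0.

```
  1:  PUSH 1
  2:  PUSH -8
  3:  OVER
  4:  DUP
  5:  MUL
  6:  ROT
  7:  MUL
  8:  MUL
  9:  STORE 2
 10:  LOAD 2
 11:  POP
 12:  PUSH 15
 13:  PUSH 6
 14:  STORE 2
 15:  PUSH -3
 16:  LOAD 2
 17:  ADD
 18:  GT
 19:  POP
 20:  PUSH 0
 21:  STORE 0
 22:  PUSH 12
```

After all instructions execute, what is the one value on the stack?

PUSH 1   1
PUSH -8  1 -8
OVER     1 -8 1
DUP      1 -8 1 1
MUL      1 -8 1
ROT      -8 1 1
MUL      -8 1
MUL      -8
STORE 2  (empty)
LOAD 2   -8
POP      (empty)
PUSH 15  15
PUSH 6   15 6
STORE 2  15
PUSH -3  15 -3
LOAD 2   15 -3 6
ADD      15 3
GT       1
POP      (empty)
PUSH 0   0
STORE 0  (empty)
PUSH 12  12

12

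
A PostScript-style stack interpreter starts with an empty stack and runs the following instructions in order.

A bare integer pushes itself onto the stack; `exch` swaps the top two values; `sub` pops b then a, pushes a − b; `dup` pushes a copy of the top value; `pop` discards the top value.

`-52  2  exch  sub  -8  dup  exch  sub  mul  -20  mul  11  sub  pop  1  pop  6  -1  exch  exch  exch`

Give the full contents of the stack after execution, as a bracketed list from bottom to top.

[-1, 6]

-52  → -52
2    → -52 2
exch → 2 -52
sub  → 54
-8   → 54 -8
dup  → 54 -8 -8
exch → 54 -8 -8
sub  → 54 0
mul  → 0
-20  → 0 -20
mul  → 0
11   → 0 11
sub  → -11
pop  → (empty)
1    → 1
pop  → (empty)
6    → 6
-1   → 6 -1
exch → -1 6
exch → 6 -1
exch → -1 6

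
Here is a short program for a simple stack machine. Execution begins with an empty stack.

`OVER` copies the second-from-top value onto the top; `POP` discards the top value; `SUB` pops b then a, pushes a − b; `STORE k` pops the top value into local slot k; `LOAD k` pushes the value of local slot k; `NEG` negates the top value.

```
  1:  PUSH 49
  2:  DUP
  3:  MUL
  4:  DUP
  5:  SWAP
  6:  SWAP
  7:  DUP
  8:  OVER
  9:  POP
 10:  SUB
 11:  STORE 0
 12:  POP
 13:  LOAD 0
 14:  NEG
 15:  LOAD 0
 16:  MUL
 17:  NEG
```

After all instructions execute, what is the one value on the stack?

0

PUSH 49 : 49
DUP     : 49 49
MUL     : 2401
DUP     : 2401 2401
SWAP    : 2401 2401
SWAP    : 2401 2401
DUP     : 2401 2401 2401
OVER    : 2401 2401 2401 2401
POP     : 2401 2401 2401
SUB     : 2401 0
STORE 0 : 2401
POP     : (empty)
LOAD 0  : 0
NEG     : 0
LOAD 0  : 0 0
MUL     : 0
NEG     : 0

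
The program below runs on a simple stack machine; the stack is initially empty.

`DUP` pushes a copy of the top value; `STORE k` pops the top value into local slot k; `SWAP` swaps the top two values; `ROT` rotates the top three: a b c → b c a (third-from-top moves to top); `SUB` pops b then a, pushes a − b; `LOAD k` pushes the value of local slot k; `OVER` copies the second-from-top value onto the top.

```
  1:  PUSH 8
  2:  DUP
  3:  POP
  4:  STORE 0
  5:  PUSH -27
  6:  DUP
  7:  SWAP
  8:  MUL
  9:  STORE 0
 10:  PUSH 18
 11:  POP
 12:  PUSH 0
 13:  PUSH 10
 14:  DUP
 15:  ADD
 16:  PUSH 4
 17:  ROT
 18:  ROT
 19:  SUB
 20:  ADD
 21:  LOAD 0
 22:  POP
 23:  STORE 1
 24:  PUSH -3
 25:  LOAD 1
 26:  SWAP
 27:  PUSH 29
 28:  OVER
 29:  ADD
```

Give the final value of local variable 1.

-16

PUSH 8   -> [8]
DUP      -> [8, 8]
POP      -> [8]
STORE 0  -> []
PUSH -27 -> [-27]
DUP      -> [-27, -27]
SWAP     -> [-27, -27]
MUL      -> [729]
STORE 0  -> []
PUSH 18  -> [18]
POP      -> []
PUSH 0   -> [0]
PUSH 10  -> [0, 10]
DUP      -> [0, 10, 10]
ADD      -> [0, 20]
PUSH 4   -> [0, 20, 4]
ROT      -> [20, 4, 0]
ROT      -> [4, 0, 20]
SUB      -> [4, -20]
ADD      -> [-16]
LOAD 0   -> [-16, 729]
POP      -> [-16]
STORE 1  -> []
PUSH -3  -> [-3]
LOAD 1   -> [-3, -16]
SWAP     -> [-16, -3]
PUSH 29  -> [-16, -3, 29]
OVER     -> [-16, -3, 29, -3]
ADD      -> [-16, -3, 26]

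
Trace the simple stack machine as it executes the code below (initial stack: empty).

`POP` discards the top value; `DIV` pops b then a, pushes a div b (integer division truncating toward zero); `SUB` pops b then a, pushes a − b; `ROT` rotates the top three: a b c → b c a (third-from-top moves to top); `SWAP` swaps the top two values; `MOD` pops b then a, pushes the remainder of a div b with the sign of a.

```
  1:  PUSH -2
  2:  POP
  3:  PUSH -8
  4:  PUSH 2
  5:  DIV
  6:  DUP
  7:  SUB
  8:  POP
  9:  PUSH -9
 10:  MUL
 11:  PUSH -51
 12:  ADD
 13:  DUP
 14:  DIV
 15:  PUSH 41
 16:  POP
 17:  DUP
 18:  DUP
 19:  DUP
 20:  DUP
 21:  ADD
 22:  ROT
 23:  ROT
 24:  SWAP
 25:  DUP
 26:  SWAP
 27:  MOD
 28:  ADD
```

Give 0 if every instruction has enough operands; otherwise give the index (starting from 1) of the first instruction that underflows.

10

PUSH -2 -> -2
POP     -> (empty)
PUSH -8 -> -8
PUSH 2  -> -8 2
DIV     -> -4
DUP     -> -4 -4
SUB     -> 0
POP     -> (empty)
PUSH -9 -> -9
MUL  — needs 2 operands, stack has 1 → underflow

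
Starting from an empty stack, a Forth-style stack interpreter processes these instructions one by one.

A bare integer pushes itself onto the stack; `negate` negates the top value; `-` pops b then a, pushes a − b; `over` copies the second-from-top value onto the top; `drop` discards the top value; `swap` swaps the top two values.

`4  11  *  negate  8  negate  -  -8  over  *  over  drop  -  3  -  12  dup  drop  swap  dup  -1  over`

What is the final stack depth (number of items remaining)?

4      -> [4]
11     -> [4, 11]
*      -> [44]
negate -> [-44]
8      -> [-44, 8]
negate -> [-44, -8]
-      -> [-36]
-8     -> [-36, -8]
over   -> [-36, -8, -36]
*      -> [-36, 288]
over   -> [-36, 288, -36]
drop   -> [-36, 288]
-      -> [-324]
3      -> [-324, 3]
-      -> [-327]
12     -> [-327, 12]
dup    -> [-327, 12, 12]
drop   -> [-327, 12]
swap   -> [12, -327]
dup    -> [12, -327, -327]
-1     -> [12, -327, -327, -1]
over   -> [12, -327, -327, -1, -327]

5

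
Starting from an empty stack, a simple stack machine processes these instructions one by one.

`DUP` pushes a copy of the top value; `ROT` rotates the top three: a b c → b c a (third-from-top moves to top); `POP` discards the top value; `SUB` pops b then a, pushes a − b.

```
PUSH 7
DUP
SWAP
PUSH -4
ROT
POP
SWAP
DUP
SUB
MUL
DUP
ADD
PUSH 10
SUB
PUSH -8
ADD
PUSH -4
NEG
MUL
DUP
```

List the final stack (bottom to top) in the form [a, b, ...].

PUSH 7  → 7
DUP     → 7 7
SWAP    → 7 7
PUSH -4 → 7 7 -4
ROT     → 7 -4 7
POP     → 7 -4
SWAP    → -4 7
DUP     → -4 7 7
SUB     → -4 0
MUL     → 0
DUP     → 0 0
ADD     → 0
PUSH 10 → 0 10
SUB     → -10
PUSH -8 → -10 -8
ADD     → -18
PUSH -4 → -18 -4
NEG     → -18 4
MUL     → -72
DUP     → -72 -72

[-72, -72]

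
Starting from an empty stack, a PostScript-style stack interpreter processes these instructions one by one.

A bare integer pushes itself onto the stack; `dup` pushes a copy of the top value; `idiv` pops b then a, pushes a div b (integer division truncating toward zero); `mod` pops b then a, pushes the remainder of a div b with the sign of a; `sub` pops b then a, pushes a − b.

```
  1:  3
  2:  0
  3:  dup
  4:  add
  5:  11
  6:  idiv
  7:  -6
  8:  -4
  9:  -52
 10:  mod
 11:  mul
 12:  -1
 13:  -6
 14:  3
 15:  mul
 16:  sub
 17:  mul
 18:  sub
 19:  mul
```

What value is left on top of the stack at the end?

-1224

3     [3]
0     [3, 0]
dup   [3, 0, 0]
add   [3, 0]
11    [3, 0, 11]
idiv  [3, 0]
-6    [3, 0, -6]
-4    [3, 0, -6, -4]
-52   [3, 0, -6, -4, -52]
mod   [3, 0, -6, -4]
mul   [3, 0, 24]
-1    [3, 0, 24, -1]
-6    [3, 0, 24, -1, -6]
3     [3, 0, 24, -1, -6, 3]
mul   [3, 0, 24, -1, -18]
sub   [3, 0, 24, 17]
mul   [3, 0, 408]
sub   [3, -408]
mul   [-1224]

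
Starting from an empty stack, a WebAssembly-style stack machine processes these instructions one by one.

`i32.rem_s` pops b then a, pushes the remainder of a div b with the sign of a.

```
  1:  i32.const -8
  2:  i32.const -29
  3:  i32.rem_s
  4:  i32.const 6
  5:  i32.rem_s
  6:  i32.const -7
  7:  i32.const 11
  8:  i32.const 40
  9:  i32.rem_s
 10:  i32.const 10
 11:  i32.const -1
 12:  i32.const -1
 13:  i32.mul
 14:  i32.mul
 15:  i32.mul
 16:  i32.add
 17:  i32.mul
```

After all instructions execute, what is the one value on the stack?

i32.const -8  → -8
i32.const -29 → -8 -29
i32.rem_s     → -8
i32.const 6   → -8 6
i32.rem_s     → -2
i32.const -7  → -2 -7
i32.const 11  → -2 -7 11
i32.const 40  → -2 -7 11 40
i32.rem_s     → -2 -7 11
i32.const 10  → -2 -7 11 10
i32.const -1  → -2 -7 11 10 -1
i32.const -1  → -2 -7 11 10 -1 -1
i32.mul       → -2 -7 11 10 1
i32.mul       → -2 -7 11 10
i32.mul       → -2 -7 110
i32.add       → -2 103
i32.mul       → -206

-206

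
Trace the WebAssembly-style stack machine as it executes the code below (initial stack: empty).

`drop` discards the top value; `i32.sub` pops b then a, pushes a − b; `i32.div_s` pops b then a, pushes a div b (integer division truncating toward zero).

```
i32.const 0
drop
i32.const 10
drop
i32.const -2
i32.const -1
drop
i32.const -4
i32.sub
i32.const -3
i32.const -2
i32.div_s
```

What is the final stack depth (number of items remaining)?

i32.const 0  -> 0
drop         -> (empty)
i32.const 10 -> 10
drop         -> (empty)
i32.const -2 -> -2
i32.const -1 -> -2 -1
drop         -> -2
i32.const -4 -> -2 -4
i32.sub      -> 2
i32.const -3 -> 2 -3
i32.const -2 -> 2 -3 -2
i32.div_s    -> 2 1

2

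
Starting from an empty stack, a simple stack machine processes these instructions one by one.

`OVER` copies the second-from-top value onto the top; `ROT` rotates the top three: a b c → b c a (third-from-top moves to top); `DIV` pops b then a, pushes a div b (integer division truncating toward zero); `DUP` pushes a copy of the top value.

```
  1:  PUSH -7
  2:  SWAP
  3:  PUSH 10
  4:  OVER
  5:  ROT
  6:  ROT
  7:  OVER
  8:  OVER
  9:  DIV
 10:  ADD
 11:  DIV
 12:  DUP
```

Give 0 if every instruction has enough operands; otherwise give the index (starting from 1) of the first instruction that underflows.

2

PUSH -7 -> [-7]
SWAP  — needs 2 operands, stack has 1 → underflow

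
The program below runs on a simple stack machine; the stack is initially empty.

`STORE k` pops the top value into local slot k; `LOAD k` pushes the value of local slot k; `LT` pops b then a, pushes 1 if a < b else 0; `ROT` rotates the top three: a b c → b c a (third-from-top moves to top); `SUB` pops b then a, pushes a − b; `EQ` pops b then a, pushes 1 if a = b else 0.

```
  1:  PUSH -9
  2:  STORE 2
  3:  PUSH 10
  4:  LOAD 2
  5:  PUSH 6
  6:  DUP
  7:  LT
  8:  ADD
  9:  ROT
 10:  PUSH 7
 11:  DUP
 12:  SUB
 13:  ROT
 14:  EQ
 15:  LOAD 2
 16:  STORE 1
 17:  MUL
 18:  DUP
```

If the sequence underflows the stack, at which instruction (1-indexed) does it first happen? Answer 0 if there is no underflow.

PUSH -9 -> -9
STORE 2 -> (empty)
PUSH 10 -> 10
LOAD 2  -> 10 -9
PUSH 6  -> 10 -9 6
DUP     -> 10 -9 6 6
LT      -> 10 -9 0
ADD     -> 10 -9
ROT  — needs 3 operands, stack has 2 → underflow

9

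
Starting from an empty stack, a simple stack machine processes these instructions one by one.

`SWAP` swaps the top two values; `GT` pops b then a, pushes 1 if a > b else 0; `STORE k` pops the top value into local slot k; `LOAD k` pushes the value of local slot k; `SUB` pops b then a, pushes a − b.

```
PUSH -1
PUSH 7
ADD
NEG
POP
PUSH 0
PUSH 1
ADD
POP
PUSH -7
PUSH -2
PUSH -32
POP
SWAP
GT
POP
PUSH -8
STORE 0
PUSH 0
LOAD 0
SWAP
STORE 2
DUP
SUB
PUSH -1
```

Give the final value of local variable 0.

-8

PUSH -1  -> [-1]
PUSH 7   -> [-1, 7]
ADD      -> [6]
NEG      -> [-6]
POP      -> []
PUSH 0   -> [0]
PUSH 1   -> [0, 1]
ADD      -> [1]
POP      -> []
PUSH -7  -> [-7]
PUSH -2  -> [-7, -2]
PUSH -32 -> [-7, -2, -32]
POP      -> [-7, -2]
SWAP     -> [-2, -7]
GT       -> [1]
POP      -> []
PUSH -8  -> [-8]
STORE 0  -> []
PUSH 0   -> [0]
LOAD 0   -> [0, -8]
SWAP     -> [-8, 0]
STORE 2  -> [-8]
DUP      -> [-8, -8]
SUB      -> [0]
PUSH -1  -> [0, -1]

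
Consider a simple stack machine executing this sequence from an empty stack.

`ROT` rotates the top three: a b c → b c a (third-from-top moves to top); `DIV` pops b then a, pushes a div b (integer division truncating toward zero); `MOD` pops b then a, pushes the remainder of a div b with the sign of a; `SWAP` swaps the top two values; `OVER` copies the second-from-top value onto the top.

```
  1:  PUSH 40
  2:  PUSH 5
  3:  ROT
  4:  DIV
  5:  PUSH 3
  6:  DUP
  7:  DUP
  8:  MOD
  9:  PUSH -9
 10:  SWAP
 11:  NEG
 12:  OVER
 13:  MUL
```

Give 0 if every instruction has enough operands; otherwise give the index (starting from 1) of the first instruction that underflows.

PUSH 40 -> [40]
PUSH 5  -> [40, 5]
ROT  — needs 3 operands, stack has 2 → underflow

3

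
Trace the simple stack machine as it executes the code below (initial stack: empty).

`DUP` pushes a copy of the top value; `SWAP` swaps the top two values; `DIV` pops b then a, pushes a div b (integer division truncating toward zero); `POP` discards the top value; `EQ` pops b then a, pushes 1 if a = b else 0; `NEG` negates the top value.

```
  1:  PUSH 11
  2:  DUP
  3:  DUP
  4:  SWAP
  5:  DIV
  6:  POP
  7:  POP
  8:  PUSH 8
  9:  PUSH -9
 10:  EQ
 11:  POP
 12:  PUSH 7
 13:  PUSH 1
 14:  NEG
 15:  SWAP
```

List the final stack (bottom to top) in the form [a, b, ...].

[-1, 7]

PUSH 11 : 11
DUP     : 11 11
DUP     : 11 11 11
SWAP    : 11 11 11
DIV     : 11 1
POP     : 11
POP     : (empty)
PUSH 8  : 8
PUSH -9 : 8 -9
EQ      : 0
POP     : (empty)
PUSH 7  : 7
PUSH 1  : 7 1
NEG     : 7 -1
SWAP    : -1 7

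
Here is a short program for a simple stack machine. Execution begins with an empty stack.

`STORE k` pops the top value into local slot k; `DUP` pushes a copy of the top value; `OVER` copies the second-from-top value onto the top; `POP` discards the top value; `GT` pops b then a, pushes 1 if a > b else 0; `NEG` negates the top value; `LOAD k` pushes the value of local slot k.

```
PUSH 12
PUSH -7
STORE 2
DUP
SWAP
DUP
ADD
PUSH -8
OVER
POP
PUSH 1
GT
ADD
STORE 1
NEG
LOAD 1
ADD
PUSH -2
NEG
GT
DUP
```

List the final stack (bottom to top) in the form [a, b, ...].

[1, 1]

PUSH 12 → 12
PUSH -7 → 12 -7
STORE 2 → 12
DUP     → 12 12
SWAP    → 12 12
DUP     → 12 12 12
ADD     → 12 24
PUSH -8 → 12 24 -8
OVER    → 12 24 -8 24
POP     → 12 24 -8
PUSH 1  → 12 24 -8 1
GT      → 12 24 0
ADD     → 12 24
STORE 1 → 12
NEG     → -12
LOAD 1  → -12 24
ADD     → 12
PUSH -2 → 12 -2
NEG     → 12 2
GT      → 1
DUP     → 1 1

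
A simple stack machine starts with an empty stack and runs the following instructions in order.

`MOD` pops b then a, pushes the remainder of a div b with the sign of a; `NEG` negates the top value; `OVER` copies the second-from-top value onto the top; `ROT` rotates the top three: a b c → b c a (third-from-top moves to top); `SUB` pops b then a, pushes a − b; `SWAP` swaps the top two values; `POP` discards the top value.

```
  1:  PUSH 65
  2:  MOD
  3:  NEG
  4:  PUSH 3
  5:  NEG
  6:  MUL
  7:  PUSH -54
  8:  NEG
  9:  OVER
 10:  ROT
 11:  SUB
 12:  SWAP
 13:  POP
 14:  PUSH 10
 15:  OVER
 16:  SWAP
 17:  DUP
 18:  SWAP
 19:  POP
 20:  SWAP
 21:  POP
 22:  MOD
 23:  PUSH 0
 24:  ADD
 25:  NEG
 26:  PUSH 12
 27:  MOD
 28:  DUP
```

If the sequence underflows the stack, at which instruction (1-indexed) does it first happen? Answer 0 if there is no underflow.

PUSH 65 → 65
MOD  — needs 2 operands, stack has 1 → underflow

2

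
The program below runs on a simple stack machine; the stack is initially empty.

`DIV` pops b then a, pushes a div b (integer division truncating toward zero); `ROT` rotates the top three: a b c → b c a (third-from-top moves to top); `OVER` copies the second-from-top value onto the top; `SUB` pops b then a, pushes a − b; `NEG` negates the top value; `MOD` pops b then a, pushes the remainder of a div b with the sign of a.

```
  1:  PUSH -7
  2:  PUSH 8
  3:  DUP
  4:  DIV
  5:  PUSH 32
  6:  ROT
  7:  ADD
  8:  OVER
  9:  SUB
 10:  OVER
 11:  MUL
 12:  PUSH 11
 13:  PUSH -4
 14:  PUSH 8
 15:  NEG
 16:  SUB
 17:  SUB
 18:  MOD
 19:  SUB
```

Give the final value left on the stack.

PUSH -7 : -7
PUSH 8  : -7 8
DUP     : -7 8 8
DIV     : -7 1
PUSH 32 : -7 1 32
ROT     : 1 32 -7
ADD     : 1 25
OVER    : 1 25 1
SUB     : 1 24
OVER    : 1 24 1
MUL     : 1 24
PUSH 11 : 1 24 11
PUSH -4 : 1 24 11 -4
PUSH 8  : 1 24 11 -4 8
NEG     : 1 24 11 -4 -8
SUB     : 1 24 11 4
SUB     : 1 24 7
MOD     : 1 3
SUB     : -2

-2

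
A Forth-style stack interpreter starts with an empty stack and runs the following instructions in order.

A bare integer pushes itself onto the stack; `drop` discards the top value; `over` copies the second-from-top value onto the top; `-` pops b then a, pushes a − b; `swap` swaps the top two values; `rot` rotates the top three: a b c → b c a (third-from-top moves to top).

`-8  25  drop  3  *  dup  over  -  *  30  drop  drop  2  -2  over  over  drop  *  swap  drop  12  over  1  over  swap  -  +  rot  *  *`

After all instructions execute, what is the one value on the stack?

432

-8    [-8]
25    [-8, 25]
drop  [-8]
3     [-8, 3]
*     [-24]
dup   [-24, -24]
over  [-24, -24, -24]
-     [-24, 0]
*     [0]
30    [0, 30]
drop  [0]
drop  []
2     [2]
-2    [2, -2]
over  [2, -2, 2]
over  [2, -2, 2, -2]
drop  [2, -2, 2]
*     [2, -4]
swap  [-4, 2]
drop  [-4]
12    [-4, 12]
over  [-4, 12, -4]
1     [-4, 12, -4, 1]
over  [-4, 12, -4, 1, -4]
swap  [-4, 12, -4, -4, 1]
-     [-4, 12, -4, -5]
+     [-4, 12, -9]
rot   [12, -9, -4]
*     [12, 36]
*     [432]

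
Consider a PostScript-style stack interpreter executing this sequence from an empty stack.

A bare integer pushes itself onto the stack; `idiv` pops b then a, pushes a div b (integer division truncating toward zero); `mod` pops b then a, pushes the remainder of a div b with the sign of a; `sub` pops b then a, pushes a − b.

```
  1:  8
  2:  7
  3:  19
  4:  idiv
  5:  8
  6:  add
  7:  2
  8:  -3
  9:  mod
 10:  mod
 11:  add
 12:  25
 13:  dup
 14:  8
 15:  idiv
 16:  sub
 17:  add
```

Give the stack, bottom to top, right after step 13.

8    : 8
7    : 8 7
19   : 8 7 19
idiv : 8 0
8    : 8 0 8
add  : 8 8
2    : 8 8 2
-3   : 8 8 2 -3
mod  : 8 8 2
mod  : 8 0
add  : 8
25   : 8 25
dup  : 8 25 25

[8, 25, 25]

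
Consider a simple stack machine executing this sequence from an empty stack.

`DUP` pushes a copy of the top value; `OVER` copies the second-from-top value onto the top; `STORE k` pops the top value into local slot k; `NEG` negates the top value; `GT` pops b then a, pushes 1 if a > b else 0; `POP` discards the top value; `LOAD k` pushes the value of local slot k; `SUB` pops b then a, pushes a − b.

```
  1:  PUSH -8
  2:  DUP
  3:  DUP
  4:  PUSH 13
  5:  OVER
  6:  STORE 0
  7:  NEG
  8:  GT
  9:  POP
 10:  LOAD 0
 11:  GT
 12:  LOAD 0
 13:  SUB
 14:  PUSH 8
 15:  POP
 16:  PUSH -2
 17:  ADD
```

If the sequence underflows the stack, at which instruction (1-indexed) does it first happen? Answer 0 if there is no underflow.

PUSH -8 : -8
DUP     : -8 -8
DUP     : -8 -8 -8
PUSH 13 : -8 -8 -8 13
OVER    : -8 -8 -8 13 -8
STORE 0 : -8 -8 -8 13
NEG     : -8 -8 -8 -13
GT      : -8 -8 1
POP     : -8 -8
LOAD 0  : -8 -8 -8
GT      : -8 0
LOAD 0  : -8 0 -8
SUB     : -8 8
PUSH 8  : -8 8 8
POP     : -8 8
PUSH -2 : -8 8 -2
ADD     : -8 6

0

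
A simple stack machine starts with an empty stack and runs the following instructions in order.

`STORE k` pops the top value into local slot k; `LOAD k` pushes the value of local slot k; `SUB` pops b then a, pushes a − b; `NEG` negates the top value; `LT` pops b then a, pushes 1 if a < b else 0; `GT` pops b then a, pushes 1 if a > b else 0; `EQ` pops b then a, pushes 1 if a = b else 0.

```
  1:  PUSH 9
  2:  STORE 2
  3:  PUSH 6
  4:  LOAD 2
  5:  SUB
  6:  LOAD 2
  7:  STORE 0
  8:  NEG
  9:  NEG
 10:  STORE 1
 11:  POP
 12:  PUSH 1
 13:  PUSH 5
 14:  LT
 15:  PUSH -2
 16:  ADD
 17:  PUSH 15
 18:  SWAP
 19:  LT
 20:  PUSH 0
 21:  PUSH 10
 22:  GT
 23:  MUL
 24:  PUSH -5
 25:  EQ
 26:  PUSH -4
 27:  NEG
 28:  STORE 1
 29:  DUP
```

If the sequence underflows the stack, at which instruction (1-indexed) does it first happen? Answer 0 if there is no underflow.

11

PUSH 9   9
STORE 2  (empty)
PUSH 6   6
LOAD 2   6 9
SUB      -3
LOAD 2   -3 9
STORE 0  -3
NEG      3
NEG      -3
STORE 1  (empty)
POP  — needs 1 operand, stack has 0 → underflow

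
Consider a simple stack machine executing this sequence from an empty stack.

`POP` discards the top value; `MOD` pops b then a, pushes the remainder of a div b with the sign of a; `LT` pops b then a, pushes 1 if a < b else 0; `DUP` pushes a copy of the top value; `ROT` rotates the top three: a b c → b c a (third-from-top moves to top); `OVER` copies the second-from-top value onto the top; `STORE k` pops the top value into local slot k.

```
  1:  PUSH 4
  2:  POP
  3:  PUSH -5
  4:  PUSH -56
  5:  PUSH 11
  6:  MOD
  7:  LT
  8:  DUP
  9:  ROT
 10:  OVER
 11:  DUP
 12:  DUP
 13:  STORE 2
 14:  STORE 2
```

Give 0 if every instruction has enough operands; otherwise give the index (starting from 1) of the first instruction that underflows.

PUSH 4   -> 4
POP      -> (empty)
PUSH -5  -> -5
PUSH -56 -> -5 -56
PUSH 11  -> -5 -56 11
MOD      -> -5 -1
LT       -> 1
DUP      -> 1 1
ROT  — needs 3 operands, stack has 2 → underflow

9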